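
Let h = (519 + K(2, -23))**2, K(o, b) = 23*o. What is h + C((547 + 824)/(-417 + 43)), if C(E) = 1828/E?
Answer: 956179/3 ≈ 3.1873e+5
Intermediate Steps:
h = 319225 (h = (519 + 23*2)**2 = (519 + 46)**2 = 565**2 = 319225)
h + C((547 + 824)/(-417 + 43)) = 319225 + 1828/(((547 + 824)/(-417 + 43))) = 319225 + 1828/((1371/(-374))) = 319225 + 1828/((1371*(-1/374))) = 319225 + 1828/(-1371/374) = 319225 + 1828*(-374/1371) = 319225 - 1496/3 = 956179/3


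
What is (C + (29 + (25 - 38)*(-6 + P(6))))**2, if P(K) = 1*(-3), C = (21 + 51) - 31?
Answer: 34969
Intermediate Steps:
C = 41 (C = 72 - 31 = 41)
P(K) = -3
(C + (29 + (25 - 38)*(-6 + P(6))))**2 = (41 + (29 + (25 - 38)*(-6 - 3)))**2 = (41 + (29 - 13*(-9)))**2 = (41 + (29 + 117))**2 = (41 + 146)**2 = 187**2 = 34969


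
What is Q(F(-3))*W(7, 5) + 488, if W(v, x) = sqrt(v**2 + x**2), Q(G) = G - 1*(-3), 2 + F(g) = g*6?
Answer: 488 - 17*sqrt(74) ≈ 341.76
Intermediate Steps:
F(g) = -2 + 6*g (F(g) = -2 + g*6 = -2 + 6*g)
Q(G) = 3 + G (Q(G) = G + 3 = 3 + G)
Q(F(-3))*W(7, 5) + 488 = (3 + (-2 + 6*(-3)))*sqrt(7**2 + 5**2) + 488 = (3 + (-2 - 18))*sqrt(49 + 25) + 488 = (3 - 20)*sqrt(74) + 488 = -17*sqrt(74) + 488 = 488 - 17*sqrt(74)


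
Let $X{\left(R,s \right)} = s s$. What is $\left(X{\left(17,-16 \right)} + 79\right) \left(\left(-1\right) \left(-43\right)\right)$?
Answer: $14405$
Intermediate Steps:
$X{\left(R,s \right)} = s^{2}$
$\left(X{\left(17,-16 \right)} + 79\right) \left(\left(-1\right) \left(-43\right)\right) = \left(\left(-16\right)^{2} + 79\right) \left(\left(-1\right) \left(-43\right)\right) = \left(256 + 79\right) 43 = 335 \cdot 43 = 14405$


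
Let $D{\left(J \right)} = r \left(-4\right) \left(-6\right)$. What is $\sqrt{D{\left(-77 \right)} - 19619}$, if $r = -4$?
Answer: $i \sqrt{19715} \approx 140.41 i$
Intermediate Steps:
$D{\left(J \right)} = -96$ ($D{\left(J \right)} = \left(-4\right) \left(-4\right) \left(-6\right) = 16 \left(-6\right) = -96$)
$\sqrt{D{\left(-77 \right)} - 19619} = \sqrt{-96 - 19619} = \sqrt{-19715} = i \sqrt{19715}$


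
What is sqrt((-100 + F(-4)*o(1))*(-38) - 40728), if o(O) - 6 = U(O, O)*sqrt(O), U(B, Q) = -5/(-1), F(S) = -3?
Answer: I*sqrt(35674) ≈ 188.88*I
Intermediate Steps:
U(B, Q) = 5 (U(B, Q) = -5*(-1) = 5)
o(O) = 6 + 5*sqrt(O)
sqrt((-100 + F(-4)*o(1))*(-38) - 40728) = sqrt((-100 - 3*(6 + 5*sqrt(1)))*(-38) - 40728) = sqrt((-100 - 3*(6 + 5*1))*(-38) - 40728) = sqrt((-100 - 3*(6 + 5))*(-38) - 40728) = sqrt((-100 - 3*11)*(-38) - 40728) = sqrt((-100 - 33)*(-38) - 40728) = sqrt(-133*(-38) - 40728) = sqrt(5054 - 40728) = sqrt(-35674) = I*sqrt(35674)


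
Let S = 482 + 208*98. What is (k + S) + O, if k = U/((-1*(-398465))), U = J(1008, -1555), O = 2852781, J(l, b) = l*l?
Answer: 1145048767919/398465 ≈ 2.8736e+6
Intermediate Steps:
J(l, b) = l²
U = 1016064 (U = 1008² = 1016064)
k = 1016064/398465 (k = 1016064/((-1*(-398465))) = 1016064/398465 ≈ 2.5499)
S = 20866 (S = 482 + 20384 = 20866)
(k + S) + O = (1016064/398465 + 20866) + 2852781 = 8315386754/398465 + 2852781 = 1145048767919/398465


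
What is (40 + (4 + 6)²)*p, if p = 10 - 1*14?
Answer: -560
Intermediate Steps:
p = -4 (p = 10 - 14 = -4)
(40 + (4 + 6)²)*p = (40 + (4 + 6)²)*(-4) = (40 + 10²)*(-4) = (40 + 100)*(-4) = 140*(-4) = -560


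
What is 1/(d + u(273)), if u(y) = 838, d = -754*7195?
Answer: -1/5424192 ≈ -1.8436e-7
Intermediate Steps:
d = -5425030
1/(d + u(273)) = 1/(-5425030 + 838) = 1/(-5424192) = -1/5424192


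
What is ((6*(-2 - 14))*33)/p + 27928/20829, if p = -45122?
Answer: 60279704/42720279 ≈ 1.4110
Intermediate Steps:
((6*(-2 - 14))*33)/p + 27928/20829 = ((6*(-2 - 14))*33)/(-45122) + 27928/20829 = ((6*(-16))*33)*(-1/45122) + 27928*(1/20829) = -96*33*(-1/45122) + 27928/20829 = -3168*(-1/45122) + 27928/20829 = 144/2051 + 27928/20829 = 60279704/42720279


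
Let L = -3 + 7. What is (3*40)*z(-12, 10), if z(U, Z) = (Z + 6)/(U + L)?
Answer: -240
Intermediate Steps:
L = 4
z(U, Z) = (6 + Z)/(4 + U) (z(U, Z) = (Z + 6)/(U + 4) = (6 + Z)/(4 + U))
(3*40)*z(-12, 10) = (3*40)*((6 + 10)/(4 - 12)) = 120*(16/(-8)) = 120*(-⅛*16) = 120*(-2) = -240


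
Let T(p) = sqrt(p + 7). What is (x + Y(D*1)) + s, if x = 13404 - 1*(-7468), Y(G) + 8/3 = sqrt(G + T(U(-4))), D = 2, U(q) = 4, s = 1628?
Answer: 67492/3 + sqrt(2 + sqrt(11)) ≈ 22500.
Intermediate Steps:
T(p) = sqrt(7 + p)
Y(G) = -8/3 + sqrt(G + sqrt(11)) (Y(G) = -8/3 + sqrt(G + sqrt(7 + 4)) = -8/3 + sqrt(G + sqrt(11)))
x = 20872 (x = 13404 + 7468 = 20872)
(x + Y(D*1)) + s = (20872 + (-8/3 + sqrt(2*1 + sqrt(11)))) + 1628 = (20872 + (-8/3 + sqrt(2 + sqrt(11)))) + 1628 = (62608/3 + sqrt(2 + sqrt(11))) + 1628 = 67492/3 + sqrt(2 + sqrt(11))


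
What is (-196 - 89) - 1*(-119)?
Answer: -166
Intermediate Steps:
(-196 - 89) - 1*(-119) = -285 + 119 = -166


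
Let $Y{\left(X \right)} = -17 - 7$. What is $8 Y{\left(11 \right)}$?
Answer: $-192$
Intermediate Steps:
$Y{\left(X \right)} = -24$
$8 Y{\left(11 \right)} = 8 \left(-24\right) = -192$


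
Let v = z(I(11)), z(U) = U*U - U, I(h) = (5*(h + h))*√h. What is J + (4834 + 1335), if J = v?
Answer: 139269 - 110*√11 ≈ 1.3890e+5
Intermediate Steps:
I(h) = 10*h^(3/2) (I(h) = (5*(2*h))*√h = (10*h)*√h = 10*h^(3/2))
z(U) = U² - U
v = 110*√11*(-1 + 110*√11) (v = (10*11^(3/2))*(-1 + 10*11^(3/2)) = (10*(11*√11))*(-1 + 10*(11*√11)) = (110*√11)*(-1 + 110*√11) = 110*√11*(-1 + 110*√11) ≈ 1.3274e+5)
J = 133100 - 110*√11 ≈ 1.3274e+5
J + (4834 + 1335) = (133100 - 110*√11) + (4834 + 1335) = (133100 - 110*√11) + 6169 = 139269 - 110*√11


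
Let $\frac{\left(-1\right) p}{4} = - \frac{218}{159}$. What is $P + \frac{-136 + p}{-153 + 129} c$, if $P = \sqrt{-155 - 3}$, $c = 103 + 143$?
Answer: $\frac{212708}{159} + i \sqrt{158} \approx 1337.8 + 12.57 i$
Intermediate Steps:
$p = \frac{872}{159}$ ($p = - 4 \left(- \frac{218}{159}\right) = - 4 \left(\left(-218\right) \frac{1}{159}\right) = \left(-4\right) \left(- \frac{218}{159}\right) = \frac{872}{159} \approx 5.4843$)
$c = 246$
$P = i \sqrt{158}$ ($P = \sqrt{-158} = i \sqrt{158} \approx 12.57 i$)
$P + \frac{-136 + p}{-153 + 129} c = i \sqrt{158} + \frac{-136 + \frac{872}{159}}{-153 + 129} \cdot 246 = i \sqrt{158} + - \frac{20752}{159 \left(-24\right)} 246 = i \sqrt{158} + \left(- \frac{20752}{159}\right) \left(- \frac{1}{24}\right) 246 = i \sqrt{158} + \frac{2594}{477} \cdot 246 = i \sqrt{158} + \frac{212708}{159} = \frac{212708}{159} + i \sqrt{158}$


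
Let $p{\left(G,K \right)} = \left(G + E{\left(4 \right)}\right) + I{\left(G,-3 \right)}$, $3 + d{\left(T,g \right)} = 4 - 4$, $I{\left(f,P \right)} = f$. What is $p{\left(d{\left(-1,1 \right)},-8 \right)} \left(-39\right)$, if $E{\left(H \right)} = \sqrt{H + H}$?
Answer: $234 - 78 \sqrt{2} \approx 123.69$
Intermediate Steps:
$d{\left(T,g \right)} = -3$ ($d{\left(T,g \right)} = -3 + \left(4 - 4\right) = -3 + 0 = -3$)
$E{\left(H \right)} = \sqrt{2} \sqrt{H}$ ($E{\left(H \right)} = \sqrt{2 H} = \sqrt{2} \sqrt{H}$)
$p{\left(G,K \right)} = 2 G + 2 \sqrt{2}$ ($p{\left(G,K \right)} = \left(G + \sqrt{2} \sqrt{4}\right) + G = \left(G + \sqrt{2} \cdot 2\right) + G = \left(G + 2 \sqrt{2}\right) + G = 2 G + 2 \sqrt{2}$)
$p{\left(d{\left(-1,1 \right)},-8 \right)} \left(-39\right) = \left(2 \left(-3\right) + 2 \sqrt{2}\right) \left(-39\right) = \left(-6 + 2 \sqrt{2}\right) \left(-39\right) = 234 - 78 \sqrt{2}$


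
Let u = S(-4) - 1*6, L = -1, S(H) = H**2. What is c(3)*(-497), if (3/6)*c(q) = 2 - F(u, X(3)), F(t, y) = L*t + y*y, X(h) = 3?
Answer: -2982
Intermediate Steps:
u = 10 (u = (-4)**2 - 1*6 = 16 - 6 = 10)
F(t, y) = y**2 - t (F(t, y) = -t + y*y = -t + y**2 = y**2 - t)
c(q) = 6 (c(q) = 2*(2 - (3**2 - 1*10)) = 2*(2 - (9 - 10)) = 2*(2 - 1*(-1)) = 2*(2 + 1) = 2*3 = 6)
c(3)*(-497) = 6*(-497) = -2982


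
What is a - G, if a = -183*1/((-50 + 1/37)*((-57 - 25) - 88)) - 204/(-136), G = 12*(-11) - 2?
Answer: 21292472/157165 ≈ 135.48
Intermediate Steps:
G = -134 (G = -132 - 2 = -134)
a = 232362/157165 (a = -183*1/((-82 - 88)*(-50 + 1/37)) - 204*(-1/136) = -183/((-170*(-1849/37))) + 3/2 = -183/314330/37 + 3/2 = -183*37/314330 + 3/2 = -6771/314330 + 3/2 = 232362/157165 ≈ 1.4785)
a - G = 232362/157165 - 1*(-134) = 232362/157165 + 134 = 21292472/157165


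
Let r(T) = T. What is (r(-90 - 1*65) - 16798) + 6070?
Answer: -10883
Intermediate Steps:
(r(-90 - 1*65) - 16798) + 6070 = ((-90 - 1*65) - 16798) + 6070 = ((-90 - 65) - 16798) + 6070 = (-155 - 16798) + 6070 = -16953 + 6070 = -10883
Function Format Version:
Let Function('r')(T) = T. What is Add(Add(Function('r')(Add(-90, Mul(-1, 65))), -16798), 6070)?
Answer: -10883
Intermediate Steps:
Add(Add(Function('r')(Add(-90, Mul(-1, 65))), -16798), 6070) = Add(Add(Add(-90, Mul(-1, 65)), -16798), 6070) = Add(Add(Add(-90, -65), -16798), 6070) = Add(Add(-155, -16798), 6070) = Add(-16953, 6070) = -10883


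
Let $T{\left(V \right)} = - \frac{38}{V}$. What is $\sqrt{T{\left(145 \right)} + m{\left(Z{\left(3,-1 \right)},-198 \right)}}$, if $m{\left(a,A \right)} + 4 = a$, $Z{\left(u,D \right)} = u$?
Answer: $\frac{i \sqrt{26535}}{145} \approx 1.1234 i$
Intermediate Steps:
$m{\left(a,A \right)} = -4 + a$
$\sqrt{T{\left(145 \right)} + m{\left(Z{\left(3,-1 \right)},-198 \right)}} = \sqrt{- \frac{38}{145} + \left(-4 + 3\right)} = \sqrt{\left(-38\right) \frac{1}{145} - 1} = \sqrt{- \frac{38}{145} - 1} = \sqrt{- \frac{183}{145}} = \frac{i \sqrt{26535}}{145}$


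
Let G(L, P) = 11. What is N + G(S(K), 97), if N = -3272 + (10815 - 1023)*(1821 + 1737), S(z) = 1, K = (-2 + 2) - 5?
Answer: 34836675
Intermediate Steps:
K = -5 (K = 0 - 5 = -5)
N = 34836664 (N = -3272 + 9792*3558 = -3272 + 34839936 = 34836664)
N + G(S(K), 97) = 34836664 + 11 = 34836675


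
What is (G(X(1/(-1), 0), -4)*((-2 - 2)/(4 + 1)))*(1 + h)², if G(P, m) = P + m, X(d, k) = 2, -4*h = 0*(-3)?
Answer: 8/5 ≈ 1.6000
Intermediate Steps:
h = 0 (h = -0*(-3) = -¼*0 = 0)
(G(X(1/(-1), 0), -4)*((-2 - 2)/(4 + 1)))*(1 + h)² = ((2 - 4)*((-2 - 2)/(4 + 1)))*(1 + 0)² = -(-8)/5*1² = -(-8)/5*1 = -2*(-⅘)*1 = (8/5)*1 = 8/5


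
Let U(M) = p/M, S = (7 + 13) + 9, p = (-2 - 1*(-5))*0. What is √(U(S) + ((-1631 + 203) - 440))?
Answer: 2*I*√467 ≈ 43.22*I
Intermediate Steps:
p = 0 (p = (-2 + 5)*0 = 3*0 = 0)
S = 29 (S = 20 + 9 = 29)
U(M) = 0 (U(M) = 0/M = 0)
√(U(S) + ((-1631 + 203) - 440)) = √(0 + ((-1631 + 203) - 440)) = √(0 + (-1428 - 440)) = √(0 - 1868) = √(-1868) = 2*I*√467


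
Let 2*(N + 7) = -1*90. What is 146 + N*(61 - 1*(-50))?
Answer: -5626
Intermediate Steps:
N = -52 (N = -7 + (-1*90)/2 = -7 + (1/2)*(-90) = -7 - 45 = -52)
146 + N*(61 - 1*(-50)) = 146 - 52*(61 - 1*(-50)) = 146 - 52*(61 + 50) = 146 - 52*111 = 146 - 5772 = -5626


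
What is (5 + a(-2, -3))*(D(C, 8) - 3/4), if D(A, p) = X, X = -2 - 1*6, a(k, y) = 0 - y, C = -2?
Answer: -70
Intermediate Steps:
a(k, y) = -y
X = -8 (X = -2 - 6 = -8)
D(A, p) = -8
(5 + a(-2, -3))*(D(C, 8) - 3/4) = (5 - 1*(-3))*(-8 - 3/4) = (5 + 3)*(-8 - 3*¼) = 8*(-8 - ¾) = 8*(-35/4) = -70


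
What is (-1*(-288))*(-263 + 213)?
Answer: -14400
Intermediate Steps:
(-1*(-288))*(-263 + 213) = 288*(-50) = -14400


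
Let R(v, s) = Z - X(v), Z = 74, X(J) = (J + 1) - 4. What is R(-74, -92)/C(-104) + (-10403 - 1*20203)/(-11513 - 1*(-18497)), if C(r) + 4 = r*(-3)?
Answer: -87209/22407 ≈ -3.8920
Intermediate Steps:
X(J) = -3 + J (X(J) = (1 + J) - 4 = -3 + J)
C(r) = -4 - 3*r (C(r) = -4 + r*(-3) = -4 - 3*r)
R(v, s) = 77 - v (R(v, s) = 74 - (-3 + v) = 74 + (3 - v) = 77 - v)
R(-74, -92)/C(-104) + (-10403 - 1*20203)/(-11513 - 1*(-18497)) = (77 - 1*(-74))/(-4 - 3*(-104)) + (-10403 - 1*20203)/(-11513 - 1*(-18497)) = (77 + 74)/(-4 + 312) + (-10403 - 20203)/(-11513 + 18497) = 151/308 - 30606/6984 = 151*(1/308) - 30606*1/6984 = 151/308 - 5101/1164 = -87209/22407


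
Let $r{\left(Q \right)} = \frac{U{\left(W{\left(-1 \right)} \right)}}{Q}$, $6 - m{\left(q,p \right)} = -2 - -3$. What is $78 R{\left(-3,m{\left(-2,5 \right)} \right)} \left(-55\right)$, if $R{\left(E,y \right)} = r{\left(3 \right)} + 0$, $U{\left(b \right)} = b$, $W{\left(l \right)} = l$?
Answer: $1430$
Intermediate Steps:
$m{\left(q,p \right)} = 5$ ($m{\left(q,p \right)} = 6 - \left(-2 - -3\right) = 6 - \left(-2 + 3\right) = 6 - 1 = 5$)
$r{\left(Q \right)} = - \frac{1}{Q}$
$R{\left(E,y \right)} = - \frac{1}{3}$ ($R{\left(E,y \right)} = - \frac{1}{3} + 0 = - \frac{1}{3}$)
$78 R{\left(-3,m{\left(-2,5 \right)} \right)} \left(-55\right) = 78 \left(- \frac{1}{3}\right) \left(-55\right) = \left(-26\right) \left(-55\right) = 1430$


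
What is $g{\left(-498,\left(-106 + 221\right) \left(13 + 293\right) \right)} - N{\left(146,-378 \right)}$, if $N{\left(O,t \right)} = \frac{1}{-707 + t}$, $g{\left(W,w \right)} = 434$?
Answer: $\frac{470891}{1085} \approx 434.0$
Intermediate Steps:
$g{\left(-498,\left(-106 + 221\right) \left(13 + 293\right) \right)} - N{\left(146,-378 \right)} = 434 - \frac{1}{-707 - 378} = 434 - \frac{1}{-1085} = 434 - - \frac{1}{1085} = 434 + \frac{1}{1085} = \frac{470891}{1085}$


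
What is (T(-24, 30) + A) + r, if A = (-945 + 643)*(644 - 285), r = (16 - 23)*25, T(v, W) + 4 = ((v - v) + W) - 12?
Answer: -108579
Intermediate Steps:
T(v, W) = -16 + W (T(v, W) = -4 + (((v - v) + W) - 12) = -4 + ((0 + W) - 12) = -4 + (W - 12) = -4 + (-12 + W) = -16 + W)
r = -175 (r = -7*25 = -175)
A = -108418 (A = -302*359 = -108418)
(T(-24, 30) + A) + r = ((-16 + 30) - 108418) - 175 = (14 - 108418) - 175 = -108404 - 175 = -108579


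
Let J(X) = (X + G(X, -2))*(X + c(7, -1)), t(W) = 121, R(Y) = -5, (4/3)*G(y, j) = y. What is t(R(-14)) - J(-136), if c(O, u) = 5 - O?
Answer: -32723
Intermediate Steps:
G(y, j) = 3*y/4
J(X) = 7*X*(-2 + X)/4 (J(X) = (X + 3*X/4)*(X + (5 - 1*7)) = (7*X/4)*(X + (5 - 7)) = (7*X/4)*(X - 2) = (7*X/4)*(-2 + X) = 7*X*(-2 + X)/4)
t(R(-14)) - J(-136) = 121 - 7*(-136)*(-2 - 136)/4 = 121 - 7*(-136)*(-138)/4 = 121 - 1*32844 = 121 - 32844 = -32723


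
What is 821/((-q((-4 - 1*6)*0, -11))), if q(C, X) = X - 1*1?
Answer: 821/12 ≈ 68.417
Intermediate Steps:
q(C, X) = -1 + X (q(C, X) = X - 1 = -1 + X)
821/((-q((-4 - 1*6)*0, -11))) = 821/((-(-1 - 11))) = 821/((-1*(-12))) = 821/12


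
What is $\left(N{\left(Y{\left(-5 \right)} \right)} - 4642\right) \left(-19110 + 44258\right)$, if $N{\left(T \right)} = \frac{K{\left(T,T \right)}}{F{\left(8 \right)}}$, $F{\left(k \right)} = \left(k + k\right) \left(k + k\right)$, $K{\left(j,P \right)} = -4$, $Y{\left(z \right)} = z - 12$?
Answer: $- \frac{1867798543}{16} \approx -1.1674 \cdot 10^{8}$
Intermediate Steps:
$Y{\left(z \right)} = -12 + z$
$F{\left(k \right)} = 4 k^{2}$ ($F{\left(k \right)} = 2 k 2 k = 4 k^{2}$)
$N{\left(T \right)} = - \frac{1}{64}$ ($N{\left(T \right)} = - \frac{4}{4 \cdot 8^{2}} = - \frac{4}{4 \cdot 64} = - \frac{4}{256} = \left(-4\right) \frac{1}{256} = - \frac{1}{64}$)
$\left(N{\left(Y{\left(-5 \right)} \right)} - 4642\right) \left(-19110 + 44258\right) = \left(- \frac{1}{64} - 4642\right) \left(-19110 + 44258\right) = \left(- \frac{297089}{64}\right) 25148 = - \frac{1867798543}{16}$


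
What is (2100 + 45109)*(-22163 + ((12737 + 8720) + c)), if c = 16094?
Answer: 726452092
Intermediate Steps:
(2100 + 45109)*(-22163 + ((12737 + 8720) + c)) = (2100 + 45109)*(-22163 + ((12737 + 8720) + 16094)) = 47209*(-22163 + (21457 + 16094)) = 47209*(-22163 + 37551) = 47209*15388 = 726452092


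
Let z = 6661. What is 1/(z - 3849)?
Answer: 1/2812 ≈ 0.00035562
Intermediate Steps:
1/(z - 3849) = 1/(6661 - 3849) = 1/2812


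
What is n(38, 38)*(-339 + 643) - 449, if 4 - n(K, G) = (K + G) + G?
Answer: -33889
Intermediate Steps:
n(K, G) = 4 - K - 2*G (n(K, G) = 4 - ((K + G) + G) = 4 - ((G + K) + G) = 4 - (K + 2*G) = 4 + (-K - 2*G) = 4 - K - 2*G)
n(38, 38)*(-339 + 643) - 449 = (4 - 1*38 - 2*38)*(-339 + 643) - 449 = (4 - 38 - 76)*304 - 449 = -110*304 - 449 = -33440 - 449 = -33889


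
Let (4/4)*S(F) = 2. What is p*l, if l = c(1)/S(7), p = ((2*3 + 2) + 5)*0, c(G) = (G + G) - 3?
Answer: 0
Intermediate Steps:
S(F) = 2
c(G) = -3 + 2*G (c(G) = 2*G - 3 = -3 + 2*G)
p = 0 (p = ((6 + 2) + 5)*0 = (8 + 5)*0 = 13*0 = 0)
l = -½ (l = (-3 + 2*1)/2 = (-3 + 2)*(½) = -1*½ = -½ ≈ -0.50000)
p*l = 0*(-½) = 0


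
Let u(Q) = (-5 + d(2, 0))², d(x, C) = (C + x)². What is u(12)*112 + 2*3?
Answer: 118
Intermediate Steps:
u(Q) = 1 (u(Q) = (-5 + (0 + 2)²)² = (-5 + 2²)² = (-5 + 4)² = (-1)² = 1)
u(12)*112 + 2*3 = 1*112 + 2*3 = 112 + 6 = 118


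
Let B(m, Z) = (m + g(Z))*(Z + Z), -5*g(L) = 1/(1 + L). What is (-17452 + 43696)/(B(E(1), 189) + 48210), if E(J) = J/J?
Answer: 4155300/7693037 ≈ 0.54014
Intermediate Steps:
g(L) = -1/(5*(1 + L))
E(J) = 1
B(m, Z) = 2*Z*(m - 1/(5 + 5*Z)) (B(m, Z) = (m - 1/(5 + 5*Z))*(Z + Z) = (m - 1/(5 + 5*Z))*(2*Z) = 2*Z*(m - 1/(5 + 5*Z)))
(-17452 + 43696)/(B(E(1), 189) + 48210) = (-17452 + 43696)/((⅖)*189*(-1 + 5*1*(1 + 189))/(1 + 189) + 48210) = 26244/((⅖)*189*(-1 + 5*1*190)/190 + 48210) = 26244/((⅖)*189*(1/190)*(-1 + 950) + 48210) = 26244/((⅖)*189*(1/190)*949 + 48210) = 26244/(179361/475 + 48210) = 26244/(23079111/475) = 26244*(475/23079111) = 4155300/7693037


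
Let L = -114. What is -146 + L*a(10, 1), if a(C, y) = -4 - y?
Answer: 424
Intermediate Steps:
-146 + L*a(10, 1) = -146 - 114*(-4 - 1*1) = -146 - 114*(-4 - 1) = -146 - 114*(-5) = -146 + 570 = 424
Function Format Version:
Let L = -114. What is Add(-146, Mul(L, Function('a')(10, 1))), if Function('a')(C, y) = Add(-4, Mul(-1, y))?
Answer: 424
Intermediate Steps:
Add(-146, Mul(L, Function('a')(10, 1))) = Add(-146, Mul(-114, Add(-4, Mul(-1, 1)))) = Add(-146, Mul(-114, Add(-4, -1))) = Add(-146, Mul(-114, -5)) = Add(-146, 570) = 424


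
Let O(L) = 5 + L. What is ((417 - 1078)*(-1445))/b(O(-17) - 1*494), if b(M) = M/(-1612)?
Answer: 769846870/253 ≈ 3.0429e+6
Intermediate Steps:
b(M) = -M/1612 (b(M) = M*(-1/1612) = -M/1612)
((417 - 1078)*(-1445))/b(O(-17) - 1*494) = ((417 - 1078)*(-1445))/((-((5 - 17) - 1*494)/1612)) = (-661*(-1445))/((-(-12 - 494)/1612)) = 955145/((-1/1612*(-506))) = 955145/(253/806) = 955145*(806/253) = 769846870/253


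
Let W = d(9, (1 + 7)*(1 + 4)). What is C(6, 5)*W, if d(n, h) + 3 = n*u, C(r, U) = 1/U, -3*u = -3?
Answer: 6/5 ≈ 1.2000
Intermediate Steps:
u = 1 (u = -⅓*(-3) = 1)
C(r, U) = 1/U
d(n, h) = -3 + n (d(n, h) = -3 + n*1 = -3 + n)
W = 6 (W = -3 + 9 = 6)
C(6, 5)*W = 6/5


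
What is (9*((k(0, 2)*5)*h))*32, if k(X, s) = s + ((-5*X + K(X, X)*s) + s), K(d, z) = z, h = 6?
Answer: 34560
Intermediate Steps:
k(X, s) = -5*X + 2*s + X*s (k(X, s) = s + ((-5*X + X*s) + s) = s + (s - 5*X + X*s) = -5*X + 2*s + X*s)
(9*((k(0, 2)*5)*h))*32 = (9*(((-5*0 + 2*2 + 0*2)*5)*6))*32 = (9*(((0 + 4 + 0)*5)*6))*32 = (9*((4*5)*6))*32 = (9*(20*6))*32 = (9*120)*32 = 1080*32 = 34560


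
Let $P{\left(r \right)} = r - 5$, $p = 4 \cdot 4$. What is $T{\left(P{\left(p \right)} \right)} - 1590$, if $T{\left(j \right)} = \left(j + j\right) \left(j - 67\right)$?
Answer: $-2822$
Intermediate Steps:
$p = 16$
$P{\left(r \right)} = -5 + r$
$T{\left(j \right)} = 2 j \left(-67 + j\right)$
$T{\left(P{\left(p \right)} \right)} - 1590 = 2 \left(-5 + 16\right) \left(-67 + \left(-5 + 16\right)\right) - 1590 = 2 \cdot 11 \left(-67 + 11\right) - 1590 = 2 \cdot 11 \left(-56\right) - 1590 = -1232 - 1590 = -2822$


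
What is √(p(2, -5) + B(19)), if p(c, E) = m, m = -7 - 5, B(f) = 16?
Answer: 2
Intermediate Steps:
m = -12
p(c, E) = -12
√(p(2, -5) + B(19)) = √(-12 + 16) = √4 = 2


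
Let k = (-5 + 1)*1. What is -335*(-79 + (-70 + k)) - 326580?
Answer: -275325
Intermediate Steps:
k = -4 (k = -4*1 = -4)
-335*(-79 + (-70 + k)) - 326580 = -335*(-79 + (-70 - 4)) - 326580 = -335*(-79 - 74) - 326580 = -335*(-153) - 326580 = 51255 - 326580 = -275325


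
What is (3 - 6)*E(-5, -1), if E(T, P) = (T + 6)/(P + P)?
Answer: 3/2 ≈ 1.5000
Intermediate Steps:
E(T, P) = (6 + T)/(2*P) (E(T, P) = (6 + T)/((2*P)) = (6 + T)*(1/(2*P)) = (6 + T)/(2*P))
(3 - 6)*E(-5, -1) = (3 - 6)*((½)*(6 - 5)/(-1)) = -3*(-1)/2 = -3*(-½) = 3/2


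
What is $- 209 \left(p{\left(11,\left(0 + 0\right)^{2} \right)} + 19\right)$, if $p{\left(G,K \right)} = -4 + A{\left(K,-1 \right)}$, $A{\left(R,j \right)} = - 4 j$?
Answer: $-3971$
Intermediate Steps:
$p{\left(G,K \right)} = 0$ ($p{\left(G,K \right)} = -4 - -4 = -4 + 4 = 0$)
$- 209 \left(p{\left(11,\left(0 + 0\right)^{2} \right)} + 19\right) = - 209 \left(0 + 19\right) = \left(-209\right) 19 = -3971$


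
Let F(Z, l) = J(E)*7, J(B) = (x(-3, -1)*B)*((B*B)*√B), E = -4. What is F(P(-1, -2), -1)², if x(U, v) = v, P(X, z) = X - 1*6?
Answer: -802816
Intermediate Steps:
P(X, z) = -6 + X (P(X, z) = X - 6 = -6 + X)
J(B) = -B^(7/2) (J(B) = (-B)*((B*B)*√B) = (-B)*(B²*√B) = (-B)*B^(5/2) = -B^(7/2))
F(Z, l) = 896*I (F(Z, l) = -(-4)^(7/2)*7 = -(-128)*I*7 = (128*I)*7 = 896*I)
F(P(-1, -2), -1)² = (896*I)² = -802816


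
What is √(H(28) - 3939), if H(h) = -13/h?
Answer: I*√772135/14 ≈ 62.765*I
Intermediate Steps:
√(H(28) - 3939) = √(-13/28 - 3939) = √(-110305/28) = I*√772135/14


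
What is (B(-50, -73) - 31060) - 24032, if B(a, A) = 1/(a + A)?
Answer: -6776317/123 ≈ -55092.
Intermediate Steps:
B(a, A) = 1/(A + a)
(B(-50, -73) - 31060) - 24032 = (1/(-73 - 50) - 31060) - 24032 = (1/(-123) - 31060) - 24032 = (-1/123 - 31060) - 24032 = -3820381/123 - 24032 = -6776317/123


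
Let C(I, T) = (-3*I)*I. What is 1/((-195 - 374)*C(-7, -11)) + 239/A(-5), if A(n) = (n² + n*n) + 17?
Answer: 19990744/5604081 ≈ 3.5672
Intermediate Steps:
C(I, T) = -3*I²
A(n) = 17 + 2*n² (A(n) = (n² + n²) + 17 = 2*n² + 17 = 17 + 2*n²)
1/((-195 - 374)*C(-7, -11)) + 239/A(-5) = 1/((-195 - 374)*((-3*(-7)²))) + 239/(17 + 2*(-5)²) = 1/((-569)*((-3*49))) + 239/(17 + 2*25) = -1/569/(-147) + 239/(17 + 50) = -1/569*(-1/147) + 239/67 = 1/83643 + 239*(1/67) = 1/83643 + 239/67 = 19990744/5604081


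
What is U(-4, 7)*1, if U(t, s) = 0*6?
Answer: 0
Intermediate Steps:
U(t, s) = 0
U(-4, 7)*1 = 0*1 = 0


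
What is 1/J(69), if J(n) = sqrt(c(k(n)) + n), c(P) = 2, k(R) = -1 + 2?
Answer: sqrt(71)/71 ≈ 0.11868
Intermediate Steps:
k(R) = 1
J(n) = sqrt(2 + n)
1/J(69) = 1/(sqrt(2 + 69)) = 1/(sqrt(71)) = sqrt(71)/71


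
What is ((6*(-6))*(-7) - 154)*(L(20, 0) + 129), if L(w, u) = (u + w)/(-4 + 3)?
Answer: 10682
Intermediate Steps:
L(w, u) = -u - w (L(w, u) = (u + w)/(-1) = (u + w)*(-1) = -u - w)
((6*(-6))*(-7) - 154)*(L(20, 0) + 129) = ((6*(-6))*(-7) - 154)*((-1*0 - 1*20) + 129) = (-36*(-7) - 154)*((0 - 20) + 129) = (252 - 154)*(-20 + 129) = 98*109 = 10682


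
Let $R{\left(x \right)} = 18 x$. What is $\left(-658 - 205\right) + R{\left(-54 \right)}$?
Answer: $-1835$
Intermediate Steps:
$\left(-658 - 205\right) + R{\left(-54 \right)} = \left(-658 - 205\right) + 18 \left(-54\right) = -863 - 972 = -1835$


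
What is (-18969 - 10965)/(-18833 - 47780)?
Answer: 29934/66613 ≈ 0.44937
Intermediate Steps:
(-18969 - 10965)/(-18833 - 47780) = -29934/(-66613) = -29934*(-1/66613) = 29934/66613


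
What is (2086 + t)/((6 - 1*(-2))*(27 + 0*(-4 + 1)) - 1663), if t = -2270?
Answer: 184/1447 ≈ 0.12716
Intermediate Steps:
(2086 + t)/((6 - 1*(-2))*(27 + 0*(-4 + 1)) - 1663) = (2086 - 2270)/((6 - 1*(-2))*(27 + 0*(-4 + 1)) - 1663) = -184/((6 + 2)*(27 + 0*(-3)) - 1663) = -184/(8*(27 + 0) - 1663) = -184/(8*27 - 1663) = -184/(216 - 1663) = -184/(-1447) = -184*(-1/1447) = 184/1447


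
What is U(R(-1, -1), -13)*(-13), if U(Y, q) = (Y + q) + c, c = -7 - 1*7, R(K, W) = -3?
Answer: 390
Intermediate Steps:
c = -14 (c = -7 - 7 = -14)
U(Y, q) = -14 + Y + q (U(Y, q) = (Y + q) - 14 = -14 + Y + q)
U(R(-1, -1), -13)*(-13) = (-14 - 3 - 13)*(-13) = -30*(-13) = 390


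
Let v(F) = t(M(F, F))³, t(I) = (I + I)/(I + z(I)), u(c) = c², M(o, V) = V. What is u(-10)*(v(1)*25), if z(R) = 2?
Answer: 20000/27 ≈ 740.74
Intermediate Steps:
t(I) = 2*I/(2 + I) (t(I) = (I + I)/(I + 2) = (2*I)/(2 + I) = 2*I/(2 + I))
v(F) = 8*F³/(2 + F)³ (v(F) = (2*F/(2 + F))³ = 8*F³/(2 + F)³)
u(-10)*(v(1)*25) = (-10)²*((8*1³/(2 + 1)³)*25) = 100*((8*1/3³)*25) = 100*((8*1*(1/27))*25) = 100*((8/27)*25) = 100*(200/27) = 20000/27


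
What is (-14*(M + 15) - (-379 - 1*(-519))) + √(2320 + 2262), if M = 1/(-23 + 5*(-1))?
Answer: -699/2 + √4582 ≈ -281.81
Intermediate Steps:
M = -1/28 (M = 1/(-23 - 5) = 1/(-28) = -1/28 ≈ -0.035714)
(-14*(M + 15) - (-379 - 1*(-519))) + √(2320 + 2262) = (-14*(-1/28 + 15) - (-379 - 1*(-519))) + √(2320 + 2262) = (-14*419/28 - (-379 + 519)) + √4582 = (-419/2 - 1*140) + √4582 = (-419/2 - 140) + √4582 = -699/2 + √4582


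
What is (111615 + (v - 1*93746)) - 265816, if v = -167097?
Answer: -415044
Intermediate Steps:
(111615 + (v - 1*93746)) - 265816 = (111615 + (-167097 - 1*93746)) - 265816 = (111615 + (-167097 - 93746)) - 265816 = (111615 - 260843) - 265816 = -149228 - 265816 = -415044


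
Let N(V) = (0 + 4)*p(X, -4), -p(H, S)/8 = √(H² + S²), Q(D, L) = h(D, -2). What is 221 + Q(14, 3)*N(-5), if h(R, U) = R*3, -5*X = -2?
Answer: 221 - 2688*√101/5 ≈ -5181.8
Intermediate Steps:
X = ⅖ (X = -⅕*(-2) = ⅖ ≈ 0.40000)
h(R, U) = 3*R
Q(D, L) = 3*D
p(H, S) = -8*√(H² + S²)
N(V) = -64*√101/5 (N(V) = (0 + 4)*(-8*√((⅖)² + (-4)²)) = 4*(-8*√(4/25 + 16)) = 4*(-16*√101/5) = -64*√101/5)
221 + Q(14, 3)*N(-5) = 221 + (3*14)*(-64*√101/5) = 221 + 42*(-64*√101/5) = 221 - 2688*√101/5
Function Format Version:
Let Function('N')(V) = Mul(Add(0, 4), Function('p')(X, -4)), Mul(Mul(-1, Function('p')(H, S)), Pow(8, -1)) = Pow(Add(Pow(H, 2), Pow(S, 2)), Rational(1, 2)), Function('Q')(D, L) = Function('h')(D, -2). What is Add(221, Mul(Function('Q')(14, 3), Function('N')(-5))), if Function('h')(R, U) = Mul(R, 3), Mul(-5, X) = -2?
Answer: Add(221, Mul(Rational(-2688, 5), Pow(101, Rational(1, 2)))) ≈ -5181.8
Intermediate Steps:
X = Rational(2, 5) (X = Mul(Rational(-1, 5), -2) = Rational(2, 5) ≈ 0.40000)
Function('h')(R, U) = Mul(3, R)
Function('Q')(D, L) = Mul(3, D)
Function('p')(H, S) = Mul(-8, Pow(Add(Pow(H, 2), Pow(S, 2)), Rational(1, 2)))
Function('N')(V) = Mul(Rational(-64, 5), Pow(101, Rational(1, 2))) (Function('N')(V) = Mul(Add(0, 4), Mul(-8, Pow(Add(Pow(Rational(2, 5), 2), Pow(-4, 2)), Rational(1, 2)))) = Mul(4, Mul(-8, Pow(Add(Rational(4, 25), 16), Rational(1, 2)))) = Mul(4, Mul(-8, Pow(Rational(404, 25), Rational(1, 2)))) = Mul(4, Mul(-8, Mul(Rational(2, 5), Pow(101, Rational(1, 2))))) = Mul(4, Mul(Rational(-16, 5), Pow(101, Rational(1, 2)))) = Mul(Rational(-64, 5), Pow(101, Rational(1, 2))))
Add(221, Mul(Function('Q')(14, 3), Function('N')(-5))) = Add(221, Mul(Mul(3, 14), Mul(Rational(-64, 5), Pow(101, Rational(1, 2))))) = Add(221, Mul(42, Mul(Rational(-64, 5), Pow(101, Rational(1, 2))))) = Add(221, Mul(Rational(-2688, 5), Pow(101, Rational(1, 2))))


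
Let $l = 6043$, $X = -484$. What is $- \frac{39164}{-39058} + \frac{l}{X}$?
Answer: $- \frac{108536059}{9452036} \approx -11.483$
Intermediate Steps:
$- \frac{39164}{-39058} + \frac{l}{X} = - \frac{39164}{-39058} + \frac{6043}{-484} = \left(-39164\right) \left(- \frac{1}{39058}\right) + 6043 \left(- \frac{1}{484}\right) = \frac{19582}{19529} - \frac{6043}{484} = - \frac{108536059}{9452036}$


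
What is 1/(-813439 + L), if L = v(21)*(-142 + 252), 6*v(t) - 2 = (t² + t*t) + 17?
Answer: -3/2390762 ≈ -1.2548e-6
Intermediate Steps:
v(t) = 19/6 + t²/3 (v(t) = ⅓ + ((t² + t*t) + 17)/6 = ⅓ + ((t² + t²) + 17)/6 = ⅓ + (2*t² + 17)/6 = ⅓ + (17 + 2*t²)/6 = ⅓ + (17/6 + t²/3) = 19/6 + t²/3)
L = 49555/3 (L = (19/6 + (⅓)*21²)*(-142 + 252) = (19/6 + (⅓)*441)*110 = (19/6 + 147)*110 = (901/6)*110 = 49555/3 ≈ 16518.)
1/(-813439 + L) = 1/(-813439 + 49555/3) = 1/(-2390762/3) = -3/2390762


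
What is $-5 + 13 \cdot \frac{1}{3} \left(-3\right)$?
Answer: $-18$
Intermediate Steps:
$-5 + 13 \cdot \frac{1}{3} \left(-3\right) = -5 + 13 \left(-1\right) = -5 - 13 = -18$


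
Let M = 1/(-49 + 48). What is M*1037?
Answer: -1037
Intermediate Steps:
M = -1 (M = 1/(-1) = -1)
M*1037 = -1*1037 = -1037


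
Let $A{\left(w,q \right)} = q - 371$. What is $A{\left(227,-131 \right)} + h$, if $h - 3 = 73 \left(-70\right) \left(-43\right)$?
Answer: $219231$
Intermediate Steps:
$A{\left(w,q \right)} = -371 + q$
$h = 219733$ ($h = 3 + 73 \left(-70\right) \left(-43\right) = 3 - -219730 = 3 + 219730 = 219733$)
$A{\left(227,-131 \right)} + h = \left(-371 - 131\right) + 219733 = -502 + 219733 = 219231$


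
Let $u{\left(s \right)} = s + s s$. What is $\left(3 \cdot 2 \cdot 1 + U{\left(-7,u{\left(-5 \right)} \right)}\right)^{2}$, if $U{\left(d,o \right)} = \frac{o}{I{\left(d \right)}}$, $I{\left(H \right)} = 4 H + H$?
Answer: $\frac{1444}{49} \approx 29.469$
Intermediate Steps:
$I{\left(H \right)} = 5 H$
$u{\left(s \right)} = s + s^{2}$
$U{\left(d,o \right)} = \frac{o}{5 d}$
$\left(3 \cdot 2 \cdot 1 + U{\left(-7,u{\left(-5 \right)} \right)}\right)^{2} = \left(3 \cdot 2 \cdot 1 + \frac{\left(-5\right) \left(1 - 5\right)}{5 \left(-7\right)}\right)^{2} = \left(6 \cdot 1 + \frac{1}{5} \left(\left(-5\right) \left(-4\right)\right) \left(- \frac{1}{7}\right)\right)^{2} = \left(6 + \frac{1}{5} \cdot 20 \left(- \frac{1}{7}\right)\right)^{2} = \left(6 - \frac{4}{7}\right)^{2} = \left(\frac{38}{7}\right)^{2} = \frac{1444}{49}$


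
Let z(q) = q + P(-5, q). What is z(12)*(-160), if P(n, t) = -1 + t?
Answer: -3680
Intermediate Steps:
z(q) = -1 + 2*q (z(q) = q + (-1 + q) = -1 + 2*q)
z(12)*(-160) = (-1 + 2*12)*(-160) = (-1 + 24)*(-160) = 23*(-160) = -3680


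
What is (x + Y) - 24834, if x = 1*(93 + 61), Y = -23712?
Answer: -48392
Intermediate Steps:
x = 154 (x = 1*154 = 154)
(x + Y) - 24834 = (154 - 23712) - 24834 = -23558 - 24834 = -48392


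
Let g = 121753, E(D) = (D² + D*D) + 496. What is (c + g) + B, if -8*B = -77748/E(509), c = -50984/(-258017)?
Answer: 10862219785291163/89215054124 ≈ 1.2175e+5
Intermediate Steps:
E(D) = 496 + 2*D² (E(D) = (D² + D²) + 496 = 2*D² + 496 = 496 + 2*D²)
c = 50984/258017 (c = -50984*(-1/258017) = 50984/258017 ≈ 0.19760)
B = 6479/345772 (B = -(-19437)/(2*(496 + 2*509²)) = -(-19437)/(2*(496 + 2*259081)) = -(-19437)/(2*(496 + 518162)) = -(-19437)/(2*518658) = -⅛*(-12958/86443) = 6479/345772 ≈ 0.018738)
(c + g) + B = (50984/258017 + 121753) + 6479/345772 = 31414394785/258017 + 6479/345772 = 10862219785291163/89215054124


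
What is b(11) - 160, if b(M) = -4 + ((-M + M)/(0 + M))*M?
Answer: -164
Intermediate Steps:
b(M) = -4 (b(M) = -4 + (0/M)*M = -4 + 0*M = -4 + 0 = -4)
b(11) - 160 = -4 - 160 = -164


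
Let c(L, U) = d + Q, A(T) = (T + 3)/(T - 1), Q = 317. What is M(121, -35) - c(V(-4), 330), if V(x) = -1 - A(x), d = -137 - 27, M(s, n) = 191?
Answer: 38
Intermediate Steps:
A(T) = (3 + T)/(-1 + T)
d = -164
V(x) = -1 - (3 + x)/(-1 + x)
c(L, U) = 153 (c(L, U) = -164 + 317 = 153)
M(121, -35) - c(V(-4), 330) = 191 - 1*153 = 191 - 153 = 38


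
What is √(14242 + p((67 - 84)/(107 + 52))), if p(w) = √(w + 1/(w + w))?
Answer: √(416220114312 + 5406*I*√139793754)/5406 ≈ 119.34 + 0.0091633*I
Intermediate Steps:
p(w) = √(w + 1/(2*w))
√(14242 + p((67 - 84)/(107 + 52))) = √(14242 + √(2/(((67 - 84)/(107 + 52))) + 4*((67 - 84)/(107 + 52)))/2) = √(14242 + √(2/((-17/159)) + 4*(-17/159))/2) = √(14242 + √(2/((-17*1/159)) + 4*(-17*1/159))/2) = √(14242 + √(2/(-17/159) + 4*(-17/159))/2) = √(14242 + √(2*(-159/17) - 68/159)/2) = √(14242 + √(-318/17 - 68/159)/2) = √(14242 + √(-51718/2703)/2) = √(14242 + (I*√139793754/2703)/2) = √(14242 + I*√139793754/5406)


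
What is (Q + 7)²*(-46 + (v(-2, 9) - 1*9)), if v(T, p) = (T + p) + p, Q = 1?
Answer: -2496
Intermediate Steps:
v(T, p) = T + 2*p
(Q + 7)²*(-46 + (v(-2, 9) - 1*9)) = (1 + 7)²*(-46 + ((-2 + 2*9) - 1*9)) = 8²*(-46 + ((-2 + 18) - 9)) = 64*(-46 + (16 - 9)) = 64*(-46 + 7) = 64*(-39) = -2496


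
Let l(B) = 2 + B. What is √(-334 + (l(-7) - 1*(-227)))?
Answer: 4*I*√7 ≈ 10.583*I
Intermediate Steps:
√(-334 + (l(-7) - 1*(-227))) = √(-334 + ((2 - 7) - 1*(-227))) = √(-334 + (-5 + 227)) = √(-334 + 222) = √(-112) = 4*I*√7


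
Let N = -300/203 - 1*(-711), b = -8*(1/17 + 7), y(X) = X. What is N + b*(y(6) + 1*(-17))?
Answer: 4592241/3451 ≈ 1330.7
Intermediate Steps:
b = -960/17 (b = -8*(1/17 + 7) = -8*120/17 = -960/17 ≈ -56.471)
N = 144033/203 (N = -300*1/203 + 711 = -300/203 + 711 = 144033/203 ≈ 709.52)
N + b*(y(6) + 1*(-17)) = 144033/203 - 960*(6 + 1*(-17))/17 = 144033/203 - 960*(6 - 17)/17 = 144033/203 - 960/17*(-11) = 144033/203 + 10560/17 = 4592241/3451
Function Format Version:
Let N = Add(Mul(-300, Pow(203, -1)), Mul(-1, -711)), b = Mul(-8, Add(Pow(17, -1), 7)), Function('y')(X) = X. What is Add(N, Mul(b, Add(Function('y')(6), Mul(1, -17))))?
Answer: Rational(4592241, 3451) ≈ 1330.7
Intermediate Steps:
b = Rational(-960, 17) (b = Mul(-8, Add(Rational(1, 17), 7)) = Mul(-8, Rational(120, 17)) = Rational(-960, 17) ≈ -56.471)
N = Rational(144033, 203) (N = Add(Mul(-300, Rational(1, 203)), 711) = Add(Rational(-300, 203), 711) = Rational(144033, 203) ≈ 709.52)
Add(N, Mul(b, Add(Function('y')(6), Mul(1, -17)))) = Add(Rational(144033, 203), Mul(Rational(-960, 17), Add(6, Mul(1, -17)))) = Add(Rational(144033, 203), Mul(Rational(-960, 17), Add(6, -17))) = Add(Rational(144033, 203), Mul(Rational(-960, 17), -11)) = Add(Rational(144033, 203), Rational(10560, 17)) = Rational(4592241, 3451)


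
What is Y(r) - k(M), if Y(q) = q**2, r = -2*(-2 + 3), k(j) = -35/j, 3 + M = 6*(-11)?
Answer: 241/69 ≈ 3.4928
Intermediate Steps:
M = -69 (M = -3 + 6*(-11) = -3 - 66 = -69)
r = -2 (r = -2*1 = -2)
Y(r) - k(M) = (-2)**2 - (-35)/(-69) = 4 - (-35)*(-1)/69 = 4 - 1*35/69 = 4 - 35/69 = 241/69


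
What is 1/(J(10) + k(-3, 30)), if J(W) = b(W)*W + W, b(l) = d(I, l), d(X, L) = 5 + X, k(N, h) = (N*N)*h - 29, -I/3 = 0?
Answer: 1/301 ≈ 0.0033223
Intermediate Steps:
I = 0 (I = -3*0 = 0)
k(N, h) = -29 + h*N² (k(N, h) = N²*h - 29 = h*N² - 29 = -29 + h*N²)
b(l) = 5 (b(l) = 5 + 0 = 5)
J(W) = 6*W (J(W) = 5*W + W = 6*W)
1/(J(10) + k(-3, 30)) = 1/(6*10 + (-29 + 30*(-3)²)) = 1/(60 + (-29 + 30*9)) = 1/(60 + (-29 + 270)) = 1/(60 + 241) = 1/301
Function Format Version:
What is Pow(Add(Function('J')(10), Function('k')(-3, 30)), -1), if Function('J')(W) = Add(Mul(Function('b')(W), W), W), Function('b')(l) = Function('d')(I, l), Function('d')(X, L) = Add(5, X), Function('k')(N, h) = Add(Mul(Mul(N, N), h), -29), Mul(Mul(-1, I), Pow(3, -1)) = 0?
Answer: Rational(1, 301) ≈ 0.0033223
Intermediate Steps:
I = 0 (I = Mul(-3, 0) = 0)
Function('k')(N, h) = Add(-29, Mul(h, Pow(N, 2))) (Function('k')(N, h) = Add(Mul(Pow(N, 2), h), -29) = Add(Mul(h, Pow(N, 2)), -29) = Add(-29, Mul(h, Pow(N, 2))))
Function('b')(l) = 5 (Function('b')(l) = Add(5, 0) = 5)
Function('J')(W) = Mul(6, W) (Function('J')(W) = Add(Mul(5, W), W) = Mul(6, W))
Pow(Add(Function('J')(10), Function('k')(-3, 30)), -1) = Pow(Add(Mul(6, 10), Add(-29, Mul(30, Pow(-3, 2)))), -1) = Pow(Add(60, Add(-29, Mul(30, 9))), -1) = Pow(Add(60, Add(-29, 270)), -1) = Pow(Add(60, 241), -1) = Pow(301, -1) = Rational(1, 301)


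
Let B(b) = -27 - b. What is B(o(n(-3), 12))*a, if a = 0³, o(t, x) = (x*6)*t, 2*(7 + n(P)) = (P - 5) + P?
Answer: 0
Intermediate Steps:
n(P) = -19/2 + P (n(P) = -7 + ((P - 5) + P)/2 = -7 + ((-5 + P) + P)/2 = -7 + (-5 + 2*P)/2 = -7 + (-5/2 + P) = -19/2 + P)
o(t, x) = 6*t*x (o(t, x) = (6*x)*t = 6*t*x)
a = 0
B(o(n(-3), 12))*a = (-27 - 6*(-19/2 - 3)*12)*0 = (-27 - 6*(-25)*12/2)*0 = (-27 - 1*(-900))*0 = (-27 + 900)*0 = 873*0 = 0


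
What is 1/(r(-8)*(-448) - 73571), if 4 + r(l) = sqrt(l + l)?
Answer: -71779/5155436105 + 1792*I/5155436105 ≈ -1.3923e-5 + 3.4759e-7*I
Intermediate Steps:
r(l) = -4 + sqrt(2)*sqrt(l) (r(l) = -4 + sqrt(l + l) = -4 + sqrt(2*l) = -4 + sqrt(2)*sqrt(l))
1/(r(-8)*(-448) - 73571) = 1/((-4 + sqrt(2)*sqrt(-8))*(-448) - 73571) = 1/((-4 + sqrt(2)*(2*I*sqrt(2)))*(-448) - 73571) = 1/((-4 + 4*I)*(-448) - 73571) = 1/((1792 - 1792*I) - 73571) = 1/(-71779 - 1792*I) = (-71779 + 1792*I)/5155436105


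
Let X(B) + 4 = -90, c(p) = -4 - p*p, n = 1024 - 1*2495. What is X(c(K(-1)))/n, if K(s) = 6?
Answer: 94/1471 ≈ 0.063902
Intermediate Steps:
n = -1471 (n = 1024 - 2495 = -1471)
c(p) = -4 - p**2
X(B) = -94 (X(B) = -4 - 90 = -94)
X(c(K(-1)))/n = -94/(-1471) = -94*(-1/1471) = 94/1471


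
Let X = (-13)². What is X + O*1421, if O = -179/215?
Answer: -218024/215 ≈ -1014.1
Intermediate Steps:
X = 169
O = -179/215 (O = -179*1/215 = -179/215 ≈ -0.83256)
X + O*1421 = 169 - 179/215*1421 = 169 - 254359/215 = -218024/215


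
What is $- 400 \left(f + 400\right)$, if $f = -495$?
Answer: $38000$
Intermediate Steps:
$- 400 \left(f + 400\right) = - 400 \left(-495 + 400\right) = \left(-400\right) \left(-95\right) = 38000$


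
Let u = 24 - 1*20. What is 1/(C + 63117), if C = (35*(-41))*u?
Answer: 1/57377 ≈ 1.7429e-5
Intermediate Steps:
u = 4 (u = 24 - 20 = 4)
C = -5740 (C = (35*(-41))*4 = -1435*4 = -5740)
1/(C + 63117) = 1/(-5740 + 63117) = 1/57377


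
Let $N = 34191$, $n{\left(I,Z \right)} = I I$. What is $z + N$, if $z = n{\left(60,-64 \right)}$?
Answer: $37791$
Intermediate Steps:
$n{\left(I,Z \right)} = I^{2}$
$z = 3600$ ($z = 60^{2} = 3600$)
$z + N = 3600 + 34191 = 37791$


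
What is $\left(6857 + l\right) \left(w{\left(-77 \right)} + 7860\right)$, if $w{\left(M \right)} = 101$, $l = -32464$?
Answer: $-203857327$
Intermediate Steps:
$\left(6857 + l\right) \left(w{\left(-77 \right)} + 7860\right) = \left(6857 - 32464\right) \left(101 + 7860\right) = \left(-25607\right) 7961 = -203857327$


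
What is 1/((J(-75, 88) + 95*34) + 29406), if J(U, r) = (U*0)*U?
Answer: 1/32636 ≈ 3.0641e-5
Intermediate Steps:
J(U, r) = 0 (J(U, r) = 0*U = 0)
1/((J(-75, 88) + 95*34) + 29406) = 1/((0 + 95*34) + 29406) = 1/((0 + 3230) + 29406) = 1/(3230 + 29406) = 1/32636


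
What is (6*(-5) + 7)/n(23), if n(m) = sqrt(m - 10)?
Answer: -23*sqrt(13)/13 ≈ -6.3791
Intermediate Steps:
n(m) = sqrt(-10 + m)
(6*(-5) + 7)/n(23) = (6*(-5) + 7)/(sqrt(-10 + 23)) = (-30 + 7)/(sqrt(13)) = -23*sqrt(13)/13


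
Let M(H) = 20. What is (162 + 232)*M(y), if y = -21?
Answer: 7880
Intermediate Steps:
(162 + 232)*M(y) = (162 + 232)*20 = 394*20 = 7880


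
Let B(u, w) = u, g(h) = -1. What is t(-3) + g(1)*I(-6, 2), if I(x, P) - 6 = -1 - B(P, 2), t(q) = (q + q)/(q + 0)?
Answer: -1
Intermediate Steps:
t(q) = 2 (t(q) = (2*q)/q = 2)
I(x, P) = 5 - P (I(x, P) = 6 + (-1 - P) = 5 - P)
t(-3) + g(1)*I(-6, 2) = 2 - (5 - 1*2) = 2 - (5 - 2) = 2 - 1*3 = 2 - 3 = -1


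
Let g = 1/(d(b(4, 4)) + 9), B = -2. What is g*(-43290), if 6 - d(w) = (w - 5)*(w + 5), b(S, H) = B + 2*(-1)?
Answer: -7215/4 ≈ -1803.8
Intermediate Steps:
b(S, H) = -4 (b(S, H) = -2 + 2*(-1) = -2 - 2 = -4)
d(w) = 6 - (-5 + w)*(5 + w) (d(w) = 6 - (w - 5)*(w + 5) = 6 - (-5 + w)*(5 + w))
g = 1/24 (g = 1/((31 - 1*(-4)²) + 9) = 1/((31 - 1*16) + 9) = 1/((31 - 16) + 9) = 1/(15 + 9) = 1/24 ≈ 0.041667)
g*(-43290) = (1/24)*(-43290) = -7215/4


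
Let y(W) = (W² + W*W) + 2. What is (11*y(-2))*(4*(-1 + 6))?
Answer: 2200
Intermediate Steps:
y(W) = 2 + 2*W² (y(W) = (W² + W²) + 2 = 2*W² + 2 = 2 + 2*W²)
(11*y(-2))*(4*(-1 + 6)) = (11*(2 + 2*(-2)²))*(4*(-1 + 6)) = (11*(2 + 2*4))*(4*5) = (11*(2 + 8))*20 = (11*10)*20 = 110*20 = 2200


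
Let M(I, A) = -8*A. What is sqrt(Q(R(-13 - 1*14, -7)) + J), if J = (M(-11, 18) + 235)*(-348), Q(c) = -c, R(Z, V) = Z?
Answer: I*sqrt(31641) ≈ 177.88*I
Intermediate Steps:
J = -31668 (J = (-8*18 + 235)*(-348) = (-144 + 235)*(-348) = 91*(-348) = -31668)
sqrt(Q(R(-13 - 1*14, -7)) + J) = sqrt(-(-13 - 1*14) - 31668) = sqrt(-(-13 - 14) - 31668) = sqrt(-1*(-27) - 31668) = sqrt(27 - 31668) = sqrt(-31641) = I*sqrt(31641)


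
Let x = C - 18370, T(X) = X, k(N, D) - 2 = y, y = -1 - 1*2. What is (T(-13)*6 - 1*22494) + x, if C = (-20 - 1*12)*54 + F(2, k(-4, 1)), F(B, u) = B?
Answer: -42668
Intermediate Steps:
y = -3 (y = -1 - 2 = -3)
k(N, D) = -1 (k(N, D) = 2 - 3 = -1)
C = -1726 (C = (-20 - 1*12)*54 + 2 = (-20 - 12)*54 + 2 = -32*54 + 2 = -1728 + 2 = -1726)
x = -20096 (x = -1726 - 18370 = -20096)
(T(-13)*6 - 1*22494) + x = (-13*6 - 1*22494) - 20096 = (-78 - 22494) - 20096 = -22572 - 20096 = -42668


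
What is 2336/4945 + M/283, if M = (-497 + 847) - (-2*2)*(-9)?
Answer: 2213818/1399435 ≈ 1.5819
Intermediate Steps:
M = 314 (M = 350 - (-4)*(-9) = 350 - 1*36 = 350 - 36 = 314)
2336/4945 + M/283 = 2336/4945 + 314/283 = 2213818/1399435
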